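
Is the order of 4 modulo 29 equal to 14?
Yes, ord_29(4) = 14.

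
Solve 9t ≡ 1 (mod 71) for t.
8

Using Extended Euclidean Algorithm:
gcd(9, 71) = 1
Bezout coefficients: 9 × 8 + 71 × -1 = 1
So 9 × 8 ≡ 1 (mod 71)
The inverse is 8 mod 71 = 8
Verification: 9 × 8 = 72 = 1 × 71 + 1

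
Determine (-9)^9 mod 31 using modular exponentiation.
(-9) ≡ 22 (mod 31). 9 = 8 + 1 (binary 1001). Repeated squaring mod 31: 22^1 ≡ 22; 22^2 ≡ 22² = 484 ≡ 19; 22^4 ≡ 19² = 361 ≡ 20; 22^8 ≡ 20² = 400 ≡ 28. Multiply: (-9)^9 ≡ 22^8 × 22^1 ≡ 28 × 22 (mod 31): 28 × 22 = 616 ≡ 27. So (-9)^9 ≡ 27 (mod 31).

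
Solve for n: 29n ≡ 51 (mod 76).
7

Since gcd(29, 76) = 1 divides 51, a solution exists.
Multiply both sides by the inverse of 29 mod 76:
  29^(-1) mod 76 = 21
  x ≡ 21 × 51 ≡ 1071 ≡ 7 (mod 76)
Verification: 29 × 7 = 203 = 2 × 76 + 51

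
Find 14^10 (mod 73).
10 = 8 + 2 (binary 1010). Repeated squaring mod 73: 14^1 ≡ 14; 14^2 ≡ 14² = 196 ≡ 50; 14^4 ≡ 50² = 2500 ≡ 18; 14^8 ≡ 18² = 324 ≡ 32. Multiply: 14^10 = 14^8 × 14^2 ≡ 32 × 50 (mod 73): 32 × 50 = 1600 ≡ 67. So 14^10 ≡ 67 (mod 73).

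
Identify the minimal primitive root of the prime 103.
p - 1 = 102 has prime divisors 2, 3, 17. h is a primitive root mod 103 iff h^(102/q) ≢ 1 (mod 103) for each such q.
h = 2: 2^51 ≡ 1, 2^34 ≡ 46, 2^6 ≡ 64 (mod 103); 2^51 ≡ 1, so not a primitive root.
h = 3: 3^51 ≡ 102, 3^34 ≡ 1, 3^6 ≡ 8 (mod 103); 3^34 ≡ 1, so not a primitive root.
h = 4: 4^51 ≡ 1, 4^34 ≡ 56, 4^6 ≡ 79 (mod 103); 4^51 ≡ 1, so not a primitive root.
h = 5: 5^51 ≡ 102, 5^34 ≡ 56, 5^6 ≡ 72 (mod 103); none is 1, so 5 has order 102 and is a primitive root.
The smallest primitive root mod 103 is g = 5.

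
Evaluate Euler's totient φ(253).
220

Prime factorization: 253 = 11 × 23
Using the formula φ(n) = n × Π(1 - 1/p) for each prime factor p:
φ(253) = 253 × (1 - 1/11) × (1 - 1/23)
φ(253) = 220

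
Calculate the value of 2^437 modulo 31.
Using Fermat: 2^{30} ≡ 1 (mod 31). 437 ≡ 17 (mod 30). So 2^{437} ≡ 2^{17} ≡ 4 (mod 31)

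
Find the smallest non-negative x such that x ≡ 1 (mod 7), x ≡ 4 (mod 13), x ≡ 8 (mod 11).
316

Using the Chinese Remainder Theorem:
M = product of moduli = 1001
For equation 1: M_1 = 143, 143 ≡ 3 (mod 7), inverse of 143 mod 7 is 5 (check: 3 × 5 = 15 ≡ 1 (mod 7))
For equation 2: M_2 = 77, 77 ≡ 12 (mod 13), inverse of 77 mod 13 is 12 (check: 12 × 12 = 144 ≡ 1 (mod 13))
For equation 3: M_3 = 91, 91 ≡ 3 (mod 11), inverse of 91 mod 11 is 4 (check: 3 × 4 = 12 ≡ 1 (mod 11))
Combine: x ≡ Σ r_i×M_i×(M_i⁻¹ mod m_i) = 1×143×5 + 4×77×12 + 8×91×4 = 715 + 3696 + 2912 = 7323
7323 mod 1001 = 316
x ≡ 316 (mod 1001)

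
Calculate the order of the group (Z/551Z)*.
504

Prime factorization: 551 = 19 × 29
Using the formula φ(n) = n × Π(1 - 1/p) for each prime factor p:
φ(551) = 551 × (1 - 1/19) × (1 - 1/29)
φ(551) = 504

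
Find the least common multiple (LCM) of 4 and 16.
16

First find GCD(4, 16) using the Euclidean algorithm:
4 = 0 × 16 + 4
16 = 4 × 4 + 0
GCD(4, 16) = 4

LCM formula: LCM(a, b) = (a × b) / GCD(a, b)
LCM(4, 16) = (4 × 16) / 4
LCM(4, 16) = 64 / 4
LCM(4, 16) = 16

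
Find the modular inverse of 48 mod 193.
48^(-1) ≡ 189 (mod 193). Verification: 48 × 189 = 9072 ≡ 1 (mod 193)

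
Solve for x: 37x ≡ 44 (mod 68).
60

Since gcd(37, 68) = 1 divides 44, a solution exists.
Multiply both sides by the inverse of 37 mod 68:
  37^(-1) mod 68 = 57
  x ≡ 57 × 44 ≡ 2508 ≡ 60 (mod 68)
Verification: 37 × 60 = 2220 = 32 × 68 + 44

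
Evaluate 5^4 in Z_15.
4 = 4 (binary 100). Repeated squaring mod 15: 5^1 ≡ 5; 5^2 ≡ 5² = 25 ≡ 10; 5^4 ≡ 10² = 100 ≡ 10. So 5^4 ≡ 10 (mod 15).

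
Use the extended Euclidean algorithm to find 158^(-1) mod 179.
Extended GCD: 158(17) + 179(-15) = 1. So 158^(-1) ≡ 17 ≡ 17 (mod 179). Verify: 158 × 17 = 2686 ≡ 1 (mod 179)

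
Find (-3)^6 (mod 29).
(-3) ≡ 26 (mod 29). 6 = 4 + 2 (binary 110). Repeated squaring mod 29: 26^1 ≡ 26; 26^2 ≡ 26² = 676 ≡ 9; 26^4 ≡ 9² = 81 ≡ 23. Multiply: (-3)^6 ≡ 26^4 × 26^2 ≡ 23 × 9 (mod 29): 23 × 9 = 207 ≡ 4. So (-3)^6 ≡ 4 (mod 29).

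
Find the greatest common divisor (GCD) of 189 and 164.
1

Using the Euclidean algorithm:
189 = 1 × 164 + 25
164 = 6 × 25 + 14
25 = 1 × 14 + 11
14 = 1 × 11 + 3
11 = 3 × 3 + 2
3 = 1 × 2 + 1
2 = 2 × 1 + 0

GCD(189, 164) = 1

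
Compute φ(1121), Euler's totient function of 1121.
1044

Prime factorization: 1121 = 19 × 59
Using the formula φ(n) = n × Π(1 - 1/p) for each prime factor p:
φ(1121) = 1121 × (1 - 1/19) × (1 - 1/59)
φ(1121) = 1044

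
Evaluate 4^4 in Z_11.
4 = 4 (binary 100). Repeated squaring mod 11: 4^1 ≡ 4; 4^2 ≡ 4² = 16 ≡ 5; 4^4 ≡ 5² = 25 ≡ 3. So 4^4 ≡ 3 (mod 11).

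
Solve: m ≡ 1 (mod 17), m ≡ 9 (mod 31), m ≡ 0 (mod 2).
M = 17 × 31 × 2 = 1054. M₁ = 62, y₁ ≡ 14 (mod 17). M₂ = 34, y₂ ≡ 21 (mod 31). M₃ = 527, y₃ ≡ 1 (mod 2). m = 1×62×14 + 9×34×21 + 0×527×1 ≡ 970 (mod 1054)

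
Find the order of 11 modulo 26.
Powers of 11 mod 26: 11^1≡11, 11^2≡17, 11^3≡5, 11^4≡3, 11^5≡7, 11^6≡25, 11^7≡15, 11^8≡9, 11^9≡21, 11^10≡23, 11^11≡19, 11^12≡1. Order = 12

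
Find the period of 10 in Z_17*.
Powers of 10 mod 17: 10^1≡10, 10^2≡15, 10^3≡14, 10^4≡4, 10^5≡6, 10^6≡9, 10^7≡5, 10^8≡16, 10^9≡7, 10^10≡2, 10^11≡3, 10^12≡13, 10^13≡11, 10^14≡8, 10^15≡12, 10^16≡1. Order = 16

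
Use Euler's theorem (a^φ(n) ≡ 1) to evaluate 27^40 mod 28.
By Euler: 27^{12} ≡ 1 (mod 28) since gcd(27, 28) = 1. 40 = 3×12 + 4. So 27^{40} ≡ 27^{4} ≡ 1 (mod 28)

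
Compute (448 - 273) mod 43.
3

(448 - 273) = 175
175 mod 43 = 3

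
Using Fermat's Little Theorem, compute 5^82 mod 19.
By Fermat: 5^{18} ≡ 1 (mod 19). 82 = 4×18 + 10. So 5^{82} ≡ 5^{10} ≡ 5 (mod 19)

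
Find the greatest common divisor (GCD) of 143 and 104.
13

Using the Euclidean algorithm:
143 = 1 × 104 + 39
104 = 2 × 39 + 26
39 = 1 × 26 + 13
26 = 2 × 13 + 0

GCD(143, 104) = 13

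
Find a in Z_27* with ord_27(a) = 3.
10 has order 3 mod 27 since 10^{3} ≡ 1 (mod 27) and no smaller power works.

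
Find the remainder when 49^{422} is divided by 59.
By Fermat: 49^{58} ≡ 1 (mod 59). 422 = 7×58 + 16. So 49^{422} ≡ 49^{16} ≡ 48 (mod 59)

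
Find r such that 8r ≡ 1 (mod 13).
8^(-1) ≡ 5 (mod 13). Verification: 8 × 5 = 40 ≡ 1 (mod 13)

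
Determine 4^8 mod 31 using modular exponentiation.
8 = 8 (binary 1000). Repeated squaring mod 31: 4^1 ≡ 4; 4^2 ≡ 4² = 16 ≡ 16; 4^4 ≡ 16² = 256 ≡ 8; 4^8 ≡ 8² = 64 ≡ 2. So 4^8 ≡ 2 (mod 31).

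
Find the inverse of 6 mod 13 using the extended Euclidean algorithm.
Extended GCD: 6(-2) + 13(1) = 1. So 6^(-1) ≡ 11 ≡ 11 (mod 13). Verify: 6 × 11 = 66 ≡ 1 (mod 13)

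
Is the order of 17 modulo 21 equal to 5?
No, the actual order is 6, not 5.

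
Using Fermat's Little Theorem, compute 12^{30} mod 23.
8

By Fermat's Little Theorem, a^(p-1) ≡ 1 (mod p) for prime p and gcd(a, p) = 1
Here p = 23, so 12^22 ≡ 1 (mod 23)
We can reduce the exponent: 30 mod 22 = 8
So 12^30 ≡ 12^8 (mod 23)
Computing: 12^8 mod 23 = 8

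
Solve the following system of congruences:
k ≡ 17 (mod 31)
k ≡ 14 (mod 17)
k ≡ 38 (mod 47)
24290

Using the Chinese Remainder Theorem:
M = product of moduli = 24769
For equation 1: M_1 = 799, 799 ≡ 24 (mod 31), inverse of 799 mod 31 is 22 (check: 24 × 22 = 528 ≡ 1 (mod 31))
For equation 2: M_2 = 1457, 1457 ≡ 12 (mod 17), inverse of 1457 mod 17 is 10 (check: 12 × 10 = 120 ≡ 1 (mod 17))
For equation 3: M_3 = 527, 527 ≡ 10 (mod 47), inverse of 527 mod 47 is 33 (check: 10 × 33 = 330 ≡ 1 (mod 47))
Combine: k ≡ Σ r_i×M_i×(M_i⁻¹ mod m_i) = 17×799×22 + 14×1457×10 + 38×527×33 = 298826 + 203980 + 660858 = 1163664
1163664 mod 24769 = 24290
k ≡ 24290 (mod 24769)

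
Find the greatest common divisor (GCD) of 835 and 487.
1

Using the Euclidean algorithm:
835 = 1 × 487 + 348
487 = 1 × 348 + 139
348 = 2 × 139 + 70
139 = 1 × 70 + 69
70 = 1 × 69 + 1
69 = 69 × 1 + 0

GCD(835, 487) = 1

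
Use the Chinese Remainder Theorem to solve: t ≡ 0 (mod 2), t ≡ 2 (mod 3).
M = 2 × 3 = 6. M₁ = 3, y₁ ≡ 1 (mod 2). M₂ = 2, y₂ ≡ 2 (mod 3). t = 0×3×1 + 2×2×2 ≡ 2 (mod 6)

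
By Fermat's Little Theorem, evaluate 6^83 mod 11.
By Fermat: 6^{10} ≡ 1 (mod 11). 83 = 8×10 + 3. So 6^{83} ≡ 6^{3} ≡ 7 (mod 11)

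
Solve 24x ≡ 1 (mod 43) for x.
9

Using Extended Euclidean Algorithm:
gcd(24, 43) = 1
Bezout coefficients: 24 × 9 + 43 × -5 = 1
So 24 × 9 ≡ 1 (mod 43)
The inverse is 9 mod 43 = 9
Verification: 24 × 9 = 216 = 5 × 43 + 1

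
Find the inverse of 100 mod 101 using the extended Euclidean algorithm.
Extended GCD: 100(-1) + 101(1) = 1. So 100^(-1) ≡ 100 ≡ 100 (mod 101). Verify: 100 × 100 = 10000 ≡ 1 (mod 101)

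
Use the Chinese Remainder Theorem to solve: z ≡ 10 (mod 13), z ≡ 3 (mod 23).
M = 13 × 23 = 299. M₁ = 23, y₁ ≡ 4 (mod 13). M₂ = 13, y₂ ≡ 16 (mod 23). z = 10×23×4 + 3×13×16 ≡ 49 (mod 299)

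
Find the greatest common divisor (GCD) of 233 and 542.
1

Using the Euclidean algorithm:
233 = 0 × 542 + 233
542 = 2 × 233 + 76
233 = 3 × 76 + 5
76 = 15 × 5 + 1
5 = 5 × 1 + 0

GCD(233, 542) = 1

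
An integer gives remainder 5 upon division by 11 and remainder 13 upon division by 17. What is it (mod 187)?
M = 11 × 17 = 187. M₁ = 17, y₁ ≡ 2 (mod 11). M₂ = 11, y₂ ≡ 14 (mod 17). m = 5×17×2 + 13×11×14 ≡ 115 (mod 187). The smallest positive such number is 115.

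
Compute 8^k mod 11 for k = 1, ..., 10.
g^1, g^2, ..., g^{10} mod 11: {8, 9, 6, 4, 10, 3, 2, 5, 7, 1}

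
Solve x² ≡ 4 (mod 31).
The square roots of 4 mod 31 are 2 and 29. Verify: 2² = 4 ≡ 4 (mod 31)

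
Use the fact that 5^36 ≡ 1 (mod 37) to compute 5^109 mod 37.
By Fermat: 5^{36} ≡ 1 (mod 37). 109 = 3×36 + 1. So 5^{109} ≡ 5^{1} ≡ 5 (mod 37)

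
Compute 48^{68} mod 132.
108

Using successive squaring:
Binary expansion of 68: 1000100
Powers of 48 mod 132 (each is the square of the previous):
  48^1 ≡ 48 (mod 132)
  48^2 ≡ 48² = 2304 ≡ 60 (mod 132)
  48^4 ≡ 60² = 3600 ≡ 36 (mod 132)
  48^8 ≡ 36² = 1296 ≡ 108 (mod 132)
  48^16 ≡ 108² = 11664 ≡ 48 (mod 132)
  48^32 ≡ 48² = 2304 ≡ 60 (mod 132)
  48^64 ≡ 60² = 3600 ≡ 36 (mod 132)
68 = 64 + 4, so 48^68 = 48^64 × 48^4 ≡ 36 × 36 (mod 132)
Multiplying step by step:
  36 × 36 = 1296 ≡ 108 (mod 132)
Result: 48^68 ≡ 108 (mod 132)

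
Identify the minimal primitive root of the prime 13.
p - 1 = 12 has prime divisors 2, 3. h is a primitive root mod 13 iff h^(12/q) ≢ 1 (mod 13) for each such q.
h = 2: 2^6 ≡ 12, 2^4 ≡ 3 (mod 13); none is 1, so 2 has order 12 and is a primitive root.
The smallest primitive root mod 13 is g = 2.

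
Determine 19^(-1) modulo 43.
19^(-1) ≡ 34 (mod 43). Verification: 19 × 34 = 646 ≡ 1 (mod 43)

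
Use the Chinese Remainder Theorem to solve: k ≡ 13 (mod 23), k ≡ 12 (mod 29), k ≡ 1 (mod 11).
4797

Using the Chinese Remainder Theorem:
M = product of moduli = 7337
For equation 1: M_1 = 319, 319 ≡ 20 (mod 23), inverse of 319 mod 23 is 15 (check: 20 × 15 = 300 ≡ 1 (mod 23))
For equation 2: M_2 = 253, 253 ≡ 21 (mod 29), inverse of 253 mod 29 is 18 (check: 21 × 18 = 378 ≡ 1 (mod 29))
For equation 3: M_3 = 667, 667 ≡ 7 (mod 11), inverse of 667 mod 11 is 8 (check: 7 × 8 = 56 ≡ 1 (mod 11))
Combine: k ≡ Σ r_i×M_i×(M_i⁻¹ mod m_i) = 13×319×15 + 12×253×18 + 1×667×8 = 62205 + 54648 + 5336 = 122189
122189 mod 7337 = 4797
k ≡ 4797 (mod 7337)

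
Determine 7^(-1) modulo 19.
7^(-1) ≡ 11 (mod 19). Verification: 7 × 11 = 77 ≡ 1 (mod 19)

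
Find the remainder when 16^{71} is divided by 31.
By Fermat: 16^{30} ≡ 1 (mod 31). 71 = 2×30 + 11. So 16^{71} ≡ 16^{11} ≡ 16 (mod 31)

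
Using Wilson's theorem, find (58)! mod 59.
By Wilson's theorem, (58)! ≡ -1 ≡ 58 (mod 59)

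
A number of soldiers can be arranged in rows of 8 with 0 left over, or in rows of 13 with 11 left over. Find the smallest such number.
M = 8 × 13 = 104. M₁ = 13, y₁ ≡ 5 (mod 8). M₂ = 8, y₂ ≡ 5 (mod 13). k = 0×13×5 + 11×8×5 ≡ 24 (mod 104). The smallest positive such number is 24.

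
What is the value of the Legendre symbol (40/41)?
(40/41) = 40^{20} mod 41 = 1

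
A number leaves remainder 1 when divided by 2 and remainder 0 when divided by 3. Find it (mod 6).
M = 2 × 3 = 6. M₁ = 3, y₁ ≡ 1 (mod 2). M₂ = 2, y₂ ≡ 2 (mod 3). k = 1×3×1 + 0×2×2 ≡ 3 (mod 6)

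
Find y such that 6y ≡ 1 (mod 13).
6^(-1) ≡ 11 (mod 13). Verification: 6 × 11 = 66 ≡ 1 (mod 13)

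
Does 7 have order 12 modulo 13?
p - 1 = 12 has prime divisors 2, 3. Check 7^(12/q) mod 13 for each: 7^(12/2) = 7^6 ≡ 12, 7^(12/3) = 7^4 ≡ 9 (mod 13). None of these is 1, so 7 has order 12 = φ(13), so it is a primitive root mod 13.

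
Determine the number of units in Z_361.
342

Prime factorization: 361 = 19^2
Using the formula φ(n) = n × Π(1 - 1/p) for each prime factor p:
φ(361) = 361 × (1 - 1/19)
φ(361) = 342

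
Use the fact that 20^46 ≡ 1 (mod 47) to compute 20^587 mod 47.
By Fermat: 20^{46} ≡ 1 (mod 47). 587 ≡ 35 (mod 46). So 20^{587} ≡ 20^{35} ≡ 11 (mod 47)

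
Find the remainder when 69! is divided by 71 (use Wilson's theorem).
(70)! = (69)! × (70) ≡ -1 (mod 71). So (69)! ≡ -1 × (70)^(-1) ≡ (-1)×(-1) = 1 (mod 71)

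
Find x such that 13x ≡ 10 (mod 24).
10

Since gcd(13, 24) = 1 divides 10, a solution exists.
Multiply both sides by the inverse of 13 mod 24:
  13^(-1) mod 24 = 13
  x ≡ 13 × 10 ≡ 130 ≡ 10 (mod 24)
Verification: 13 × 10 = 130 = 5 × 24 + 10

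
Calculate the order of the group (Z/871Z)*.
792

Prime factorization: 871 = 13 × 67
Using the formula φ(n) = n × Π(1 - 1/p) for each prime factor p:
φ(871) = 871 × (1 - 1/13) × (1 - 1/67)
φ(871) = 792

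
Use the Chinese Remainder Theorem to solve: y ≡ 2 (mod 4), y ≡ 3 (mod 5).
M = 4 × 5 = 20. M₁ = 5, y₁ ≡ 1 (mod 4). M₂ = 4, y₂ ≡ 4 (mod 5). y = 2×5×1 + 3×4×4 ≡ 18 (mod 20)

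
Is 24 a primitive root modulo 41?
Yes

To verify, check if 24^(40/q) ≢ 1 (mod 41) for each prime divisor q of 40
Divisors of 40 = 40: [1, 2, 4, 5, 8, 10, 20, 40]
  24^(40/2) = 24^20 ≡ 40 (mod 41)
  24^(40/5) = 24^8 ≡ 16 (mod 41)
Conclusion: 24 is a primitive root modulo 41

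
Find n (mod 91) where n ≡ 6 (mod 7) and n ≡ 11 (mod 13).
M = 7 × 13 = 91. M₁ = 13, y₁ ≡ 6 (mod 7). M₂ = 7, y₂ ≡ 2 (mod 13). n = 6×13×6 + 11×7×2 ≡ 76 (mod 91)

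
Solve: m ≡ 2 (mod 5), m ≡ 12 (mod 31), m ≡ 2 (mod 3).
M = 5 × 31 × 3 = 465. M₁ = 93, y₁ ≡ 2 (mod 5). M₂ = 15, y₂ ≡ 29 (mod 31). M₃ = 155, y₃ ≡ 2 (mod 3). m = 2×93×2 + 12×15×29 + 2×155×2 ≡ 167 (mod 465)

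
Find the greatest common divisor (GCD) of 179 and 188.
1

Using the Euclidean algorithm:
179 = 0 × 188 + 179
188 = 1 × 179 + 9
179 = 19 × 9 + 8
9 = 1 × 8 + 1
8 = 8 × 1 + 0

GCD(179, 188) = 1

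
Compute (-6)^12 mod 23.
Using repeated squaring. (-6) ≡ 17 (mod 23). 12 = 8 + 4 (binary 1100). Repeated squaring mod 23: 17^1 ≡ 17; 17^2 ≡ 17² = 289 ≡ 13; 17^4 ≡ 13² = 169 ≡ 8; 17^8 ≡ 8² = 64 ≡ 18. Multiply: (-6)^12 ≡ 17^8 × 17^4 ≡ 18 × 8 (mod 23): 18 × 8 = 144 ≡ 6. So (-6)^12 ≡ 6 (mod 23).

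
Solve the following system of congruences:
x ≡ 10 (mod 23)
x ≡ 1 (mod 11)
56

Using the Chinese Remainder Theorem:
M = product of moduli = 253
For equation 1: M_1 = 11, 11 ≡ 11 (mod 23), inverse of 11 mod 23 is 21 (check: 11 × 21 = 231 ≡ 1 (mod 23))
For equation 2: M_2 = 23, 23 ≡ 1 (mod 11), inverse of 23 mod 11 is 1 (check: 1 × 1 = 1 ≡ 1 (mod 11))
Combine: x ≡ Σ r_i×M_i×(M_i⁻¹ mod m_i) = 10×11×21 + 1×23×1 = 2310 + 23 = 2333
2333 mod 253 = 56
x ≡ 56 (mod 253)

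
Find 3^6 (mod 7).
6 = 4 + 2 (binary 110). Repeated squaring mod 7: 3^1 ≡ 3; 3^2 ≡ 3² = 9 ≡ 2; 3^4 ≡ 2² = 4 ≡ 4. Multiply: 3^6 = 3^4 × 3^2 ≡ 4 × 2 (mod 7): 4 × 2 = 8 ≡ 1. So 3^6 ≡ 1 (mod 7).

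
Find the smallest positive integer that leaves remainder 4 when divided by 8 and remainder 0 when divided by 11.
M = 8 × 11 = 88. M₁ = 11, y₁ ≡ 3 (mod 8). M₂ = 8, y₂ ≡ 7 (mod 11). r = 4×11×3 + 0×8×7 ≡ 44 (mod 88). The smallest positive such number is 44.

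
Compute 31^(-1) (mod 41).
4

Using Extended Euclidean Algorithm:
gcd(31, 41) = 1
Bezout coefficients: 31 × 4 + 41 × -3 = 1
So 31 × 4 ≡ 1 (mod 41)
The inverse is 4 mod 41 = 4
Verification: 31 × 4 = 124 = 3 × 41 + 1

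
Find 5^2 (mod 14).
2 = 2 (binary 10). Repeated squaring mod 14: 5^1 ≡ 5; 5^2 ≡ 5² = 25 ≡ 11. So 5^2 ≡ 11 (mod 14).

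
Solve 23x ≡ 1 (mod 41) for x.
23^(-1) ≡ 25 (mod 41). Verification: 23 × 25 = 575 ≡ 1 (mod 41)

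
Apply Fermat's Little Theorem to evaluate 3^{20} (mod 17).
13

By Fermat's Little Theorem, a^(p-1) ≡ 1 (mod p) for prime p and gcd(a, p) = 1
Here p = 17, so 3^16 ≡ 1 (mod 17)
We can reduce the exponent: 20 mod 16 = 4
So 3^20 ≡ 3^4 (mod 17)
Computing: 3^4 mod 17 = 13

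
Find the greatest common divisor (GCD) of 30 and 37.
1

Using the Euclidean algorithm:
30 = 0 × 37 + 30
37 = 1 × 30 + 7
30 = 4 × 7 + 2
7 = 3 × 2 + 1
2 = 2 × 1 + 0

GCD(30, 37) = 1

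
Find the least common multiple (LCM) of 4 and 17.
68

First find GCD(4, 17) using the Euclidean algorithm:
4 = 0 × 17 + 4
17 = 4 × 4 + 1
4 = 4 × 1 + 0
GCD(4, 17) = 1

LCM formula: LCM(a, b) = (a × b) / GCD(a, b)
LCM(4, 17) = (4 × 17) / 1
LCM(4, 17) = 68 / 1
LCM(4, 17) = 68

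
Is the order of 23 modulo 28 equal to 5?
No, the actual order is 6, not 5.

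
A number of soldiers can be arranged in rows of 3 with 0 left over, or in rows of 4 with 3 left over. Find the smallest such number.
M = 3 × 4 = 12. M₁ = 4, y₁ ≡ 1 (mod 3). M₂ = 3, y₂ ≡ 3 (mod 4). n = 0×4×1 + 3×3×3 ≡ 3 (mod 12). The smallest positive such number is 3.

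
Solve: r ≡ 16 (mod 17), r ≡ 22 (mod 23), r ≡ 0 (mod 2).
M = 17 × 23 × 2 = 782. M₁ = 46, y₁ ≡ 10 (mod 17). M₂ = 34, y₂ ≡ 21 (mod 23). M₃ = 391, y₃ ≡ 1 (mod 2). r = 16×46×10 + 22×34×21 + 0×391×1 ≡ 390 (mod 782)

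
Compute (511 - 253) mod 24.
18

(511 - 253) = 258
258 mod 24 = 18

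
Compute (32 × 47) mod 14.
6

(32 × 47) = 1504
1504 mod 14 = 6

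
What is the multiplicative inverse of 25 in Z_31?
5

Using Extended Euclidean Algorithm:
gcd(25, 31) = 1
Bezout coefficients: 25 × 5 + 31 × -4 = 1
So 25 × 5 ≡ 1 (mod 31)
The inverse is 5 mod 31 = 5
Verification: 25 × 5 = 125 = 4 × 31 + 1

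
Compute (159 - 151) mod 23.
8

(159 - 151) = 8
8 mod 23 = 8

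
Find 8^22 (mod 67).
Using repeated squaring. 22 = 16 + 4 + 2 (binary 10110). Repeated squaring mod 67: 8^1 ≡ 8; 8^2 ≡ 8² = 64 ≡ 64; 8^4 ≡ 64² = 4096 ≡ 9; 8^8 ≡ 9² = 81 ≡ 14; 8^16 ≡ 14² = 196 ≡ 62. Multiply: 8^22 = 8^16 × 8^4 × 8^2 ≡ 62 × 9 × 64 (mod 67): 62 × 9 = 558 ≡ 22; 22 × 64 = 1408 ≡ 1. So 8^22 ≡ 1 (mod 67).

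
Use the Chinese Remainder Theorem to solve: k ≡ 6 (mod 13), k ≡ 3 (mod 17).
71

Using the Chinese Remainder Theorem:
M = product of moduli = 221
For equation 1: M_1 = 17, 17 ≡ 4 (mod 13), inverse of 17 mod 13 is 10 (check: 4 × 10 = 40 ≡ 1 (mod 13))
For equation 2: M_2 = 13, 13 ≡ 13 (mod 17), inverse of 13 mod 17 is 4 (check: 13 × 4 = 52 ≡ 1 (mod 17))
Combine: k ≡ Σ r_i×M_i×(M_i⁻¹ mod m_i) = 6×17×10 + 3×13×4 = 1020 + 156 = 1176
1176 mod 221 = 71
k ≡ 71 (mod 221)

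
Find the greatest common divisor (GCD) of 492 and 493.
1

Using the Euclidean algorithm:
492 = 0 × 493 + 492
493 = 1 × 492 + 1
492 = 492 × 1 + 0

GCD(492, 493) = 1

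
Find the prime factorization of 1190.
2 × 5 × 7 × 17

Divide by primes starting from smallest:
1190 ÷ 2 = 595
595 ÷ 5 = 119
119 ÷ 7 = 17
17 ÷ 17 = 1

1190 = 2 × 5 × 7 × 17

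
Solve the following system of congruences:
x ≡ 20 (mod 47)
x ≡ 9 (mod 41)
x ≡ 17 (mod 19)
25306

Using the Chinese Remainder Theorem:
M = product of moduli = 36613
For equation 1: M_1 = 779, 779 ≡ 27 (mod 47), inverse of 779 mod 47 is 7 (check: 27 × 7 = 189 ≡ 1 (mod 47))
For equation 2: M_2 = 893, 893 ≡ 32 (mod 41), inverse of 893 mod 41 is 9 (check: 32 × 9 = 288 ≡ 1 (mod 41))
For equation 3: M_3 = 1927, 1927 ≡ 8 (mod 19), inverse of 1927 mod 19 is 12 (check: 8 × 12 = 96 ≡ 1 (mod 19))
Combine: x ≡ Σ r_i×M_i×(M_i⁻¹ mod m_i) = 20×779×7 + 9×893×9 + 17×1927×12 = 109060 + 72333 + 393108 = 574501
574501 mod 36613 = 25306
x ≡ 25306 (mod 36613)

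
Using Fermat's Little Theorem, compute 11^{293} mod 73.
13

By Fermat's Little Theorem, a^(p-1) ≡ 1 (mod p) for prime p and gcd(a, p) = 1
Here p = 73, so 11^72 ≡ 1 (mod 73)
We can reduce the exponent: 293 mod 72 = 5
So 11^293 ≡ 11^5 (mod 73)
Computing: 11^5 mod 73 = 13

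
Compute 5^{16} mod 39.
1

Using successive squaring:
Binary expansion of 16: 10000
Powers of 5 mod 39 (each is the square of the previous):
  5^1 ≡ 5 (mod 39)
  5^2 ≡ 5² = 25 ≡ 25 (mod 39)
  5^4 ≡ 25² = 625 ≡ 1 (mod 39)
  5^8 ≡ 1² = 1 ≡ 1 (mod 39)
  5^16 ≡ 1² = 1 ≡ 1 (mod 39)
16 is a power of 2, so 5^16 is the last square: ≡ 1 (mod 39)
Result: 5^16 ≡ 1 (mod 39)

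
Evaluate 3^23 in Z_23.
Using Fermat: 3^{22} ≡ 1 (mod 23). 23 ≡ 1 (mod 22). So 3^{23} ≡ 3^{1} ≡ 3 (mod 23)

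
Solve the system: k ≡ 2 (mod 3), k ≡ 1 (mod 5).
M = 3 × 5 = 15. M₁ = 5, y₁ ≡ 2 (mod 3). M₂ = 3, y₂ ≡ 2 (mod 5). k = 2×5×2 + 1×3×2 ≡ 11 (mod 15)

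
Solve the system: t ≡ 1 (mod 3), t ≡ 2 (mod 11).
M = 3 × 11 = 33. M₁ = 11, y₁ ≡ 2 (mod 3). M₂ = 3, y₂ ≡ 4 (mod 11). t = 1×11×2 + 2×3×4 ≡ 13 (mod 33)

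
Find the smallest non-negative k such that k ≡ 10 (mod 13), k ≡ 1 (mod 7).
36

Using the Chinese Remainder Theorem:
M = product of moduli = 91
For equation 1: M_1 = 7, 7 ≡ 7 (mod 13), inverse of 7 mod 13 is 2 (check: 7 × 2 = 14 ≡ 1 (mod 13))
For equation 2: M_2 = 13, 13 ≡ 6 (mod 7), inverse of 13 mod 7 is 6 (check: 6 × 6 = 36 ≡ 1 (mod 7))
Combine: k ≡ Σ r_i×M_i×(M_i⁻¹ mod m_i) = 10×7×2 + 1×13×6 = 140 + 78 = 218
218 mod 91 = 36
k ≡ 36 (mod 91)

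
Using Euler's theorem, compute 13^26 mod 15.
By Euler: 13^{8} ≡ 1 (mod 15) since gcd(13, 15) = 1. 26 = 3×8 + 2. So 13^{26} ≡ 13^{2} ≡ 4 (mod 15)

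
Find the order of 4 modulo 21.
Powers of 4 mod 21: 4^1≡4, 4^2≡16, 4^3≡1. Order = 3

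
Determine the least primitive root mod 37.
p - 1 = 36 has prime divisors 2, 3. h is a primitive root mod 37 iff h^(36/q) ≢ 1 (mod 37) for each such q.
h = 2: 2^18 ≡ 36, 2^12 ≡ 26 (mod 37); none is 1, so 2 has order 36 and is a primitive root.
The smallest primitive root mod 37 is g = 2.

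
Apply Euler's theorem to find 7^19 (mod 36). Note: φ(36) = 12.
By Euler: 7^{12} ≡ 1 (mod 36) since gcd(7, 36) = 1. 19 = 1×12 + 7. So 7^{19} ≡ 7^{7} ≡ 7 (mod 36)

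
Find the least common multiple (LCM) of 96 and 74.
3552

First find GCD(96, 74) using the Euclidean algorithm:
96 = 1 × 74 + 22
74 = 3 × 22 + 8
22 = 2 × 8 + 6
8 = 1 × 6 + 2
6 = 3 × 2 + 0
GCD(96, 74) = 2

LCM formula: LCM(a, b) = (a × b) / GCD(a, b)
LCM(96, 74) = (96 × 74) / 2
LCM(96, 74) = 7104 / 2
LCM(96, 74) = 3552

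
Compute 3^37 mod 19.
Using Fermat: 3^{18} ≡ 1 (mod 19). 37 ≡ 1 (mod 18). So 3^{37} ≡ 3^{1} ≡ 3 (mod 19)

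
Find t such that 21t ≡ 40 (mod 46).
26

Since gcd(21, 46) = 1 divides 40, a solution exists.
Multiply both sides by the inverse of 21 mod 46:
  21^(-1) mod 46 = 11
  x ≡ 11 × 40 ≡ 440 ≡ 26 (mod 46)
Verification: 21 × 26 = 546 = 11 × 46 + 40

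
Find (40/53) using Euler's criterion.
(40/53) = 40^{26} mod 53 = 1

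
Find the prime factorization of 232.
2^3 × 29

Divide by primes starting from smallest:
232 ÷ 2 = 116
116 ÷ 2 = 58
58 ÷ 2 = 29
29 ÷ 29 = 1

232 = 2^3 × 29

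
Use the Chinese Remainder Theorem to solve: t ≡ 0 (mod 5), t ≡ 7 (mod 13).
M = 5 × 13 = 65. M₁ = 13, y₁ ≡ 2 (mod 5). M₂ = 5, y₂ ≡ 8 (mod 13). t = 0×13×2 + 7×5×8 ≡ 20 (mod 65)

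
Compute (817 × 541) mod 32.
13

(817 × 541) = 441997
441997 mod 32 = 13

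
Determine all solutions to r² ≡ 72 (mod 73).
The square roots of 72 mod 73 are 46 and 27. Verify: 46² = 2116 ≡ 72 (mod 73)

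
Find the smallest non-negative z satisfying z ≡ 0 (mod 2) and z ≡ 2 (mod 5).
M = 2 × 5 = 10. M₁ = 5, y₁ ≡ 1 (mod 2). M₂ = 2, y₂ ≡ 3 (mod 5). z = 0×5×1 + 2×2×3 ≡ 2 (mod 10)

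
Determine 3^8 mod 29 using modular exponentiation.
8 = 8 (binary 1000). Repeated squaring mod 29: 3^1 ≡ 3; 3^2 ≡ 3² = 9 ≡ 9; 3^4 ≡ 9² = 81 ≡ 23; 3^8 ≡ 23² = 529 ≡ 7. So 3^8 ≡ 7 (mod 29).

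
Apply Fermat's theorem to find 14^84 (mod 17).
By Fermat: 14^{16} ≡ 1 (mod 17). 84 = 5×16 + 4. So 14^{84} ≡ 14^{4} ≡ 13 (mod 17)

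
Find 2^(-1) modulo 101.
51

Using Extended Euclidean Algorithm:
gcd(2, 101) = 1
Bezout coefficients: 2 × -50 + 101 × 1 = 1
So 2 × -50 ≡ 1 (mod 101)
The inverse is -50 mod 101 = 51
Verification: 2 × 51 = 102 = 1 × 101 + 1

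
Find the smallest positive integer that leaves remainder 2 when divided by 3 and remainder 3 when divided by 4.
M = 3 × 4 = 12. M₁ = 4, y₁ ≡ 1 (mod 3). M₂ = 3, y₂ ≡ 3 (mod 4). r = 2×4×1 + 3×3×3 ≡ 11 (mod 12). The smallest positive such number is 11.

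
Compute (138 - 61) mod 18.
5

(138 - 61) = 77
77 mod 18 = 5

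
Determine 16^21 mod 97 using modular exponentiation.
Using repeated squaring. 21 = 16 + 4 + 1 (binary 10101). Repeated squaring mod 97: 16^1 ≡ 16; 16^2 ≡ 16² = 256 ≡ 62; 16^4 ≡ 62² = 3844 ≡ 61; 16^8 ≡ 61² = 3721 ≡ 35; 16^16 ≡ 35² = 1225 ≡ 61. Multiply: 16^21 = 16^16 × 16^4 × 16^1 ≡ 61 × 61 × 16 (mod 97): 61 × 61 = 3721 ≡ 35; 35 × 16 = 560 ≡ 75. So 16^21 ≡ 75 (mod 97).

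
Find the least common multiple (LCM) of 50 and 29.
1450

First find GCD(50, 29) using the Euclidean algorithm:
50 = 1 × 29 + 21
29 = 1 × 21 + 8
21 = 2 × 8 + 5
8 = 1 × 5 + 3
5 = 1 × 3 + 2
3 = 1 × 2 + 1
2 = 2 × 1 + 0
GCD(50, 29) = 1

LCM formula: LCM(a, b) = (a × b) / GCD(a, b)
LCM(50, 29) = (50 × 29) / 1
LCM(50, 29) = 1450 / 1
LCM(50, 29) = 1450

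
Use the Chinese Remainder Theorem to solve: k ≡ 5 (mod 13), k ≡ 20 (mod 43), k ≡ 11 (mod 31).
6986

Using the Chinese Remainder Theorem:
M = product of moduli = 17329
For equation 1: M_1 = 1333, 1333 ≡ 7 (mod 13), inverse of 1333 mod 13 is 2 (check: 7 × 2 = 14 ≡ 1 (mod 13))
For equation 2: M_2 = 403, 403 ≡ 16 (mod 43), inverse of 403 mod 43 is 35 (check: 16 × 35 = 560 ≡ 1 (mod 43))
For equation 3: M_3 = 559, 559 ≡ 1 (mod 31), inverse of 559 mod 31 is 1 (check: 1 × 1 = 1 ≡ 1 (mod 31))
Combine: k ≡ Σ r_i×M_i×(M_i⁻¹ mod m_i) = 5×1333×2 + 20×403×35 + 11×559×1 = 13330 + 282100 + 6149 = 301579
301579 mod 17329 = 6986
k ≡ 6986 (mod 17329)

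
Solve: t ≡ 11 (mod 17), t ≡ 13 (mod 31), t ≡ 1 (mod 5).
M = 17 × 31 × 5 = 2635. M₁ = 155, y₁ ≡ 9 (mod 17). M₂ = 85, y₂ ≡ 27 (mod 31). M₃ = 527, y₃ ≡ 3 (mod 5). t = 11×155×9 + 13×85×27 + 1×527×3 ≡ 1966 (mod 2635)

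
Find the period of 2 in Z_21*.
Powers of 2 mod 21: 2^1≡2, 2^2≡4, 2^3≡8, 2^4≡16, 2^5≡11, 2^6≡1. Order = 6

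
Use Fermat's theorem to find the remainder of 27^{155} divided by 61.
60

By Fermat's Little Theorem, a^(p-1) ≡ 1 (mod p) for prime p and gcd(a, p) = 1
Here p = 61, so 27^60 ≡ 1 (mod 61)
We can reduce the exponent: 155 mod 60 = 35
So 27^155 ≡ 27^35 (mod 61)
Computing: 27^35 mod 61 = 60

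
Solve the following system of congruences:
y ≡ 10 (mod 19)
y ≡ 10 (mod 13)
10

Using the Chinese Remainder Theorem:
M = product of moduli = 247
For equation 1: M_1 = 13, 13 ≡ 13 (mod 19), inverse of 13 mod 19 is 3 (check: 13 × 3 = 39 ≡ 1 (mod 19))
For equation 2: M_2 = 19, 19 ≡ 6 (mod 13), inverse of 19 mod 13 is 11 (check: 6 × 11 = 66 ≡ 1 (mod 13))
Combine: y ≡ Σ r_i×M_i×(M_i⁻¹ mod m_i) = 10×13×3 + 10×19×11 = 390 + 2090 = 2480
2480 mod 247 = 10
y ≡ 10 (mod 247)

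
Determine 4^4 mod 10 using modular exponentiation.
4 = 4 (binary 100). Repeated squaring mod 10: 4^1 ≡ 4; 4^2 ≡ 4² = 16 ≡ 6; 4^4 ≡ 6² = 36 ≡ 6. So 4^4 ≡ 6 (mod 10).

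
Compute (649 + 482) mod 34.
9

(649 + 482) = 1131
1131 mod 34 = 9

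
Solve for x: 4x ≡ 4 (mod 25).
1

Since gcd(4, 25) = 1 divides 4, a solution exists.
Multiply both sides by the inverse of 4 mod 25:
  4^(-1) mod 25 = 19
  x ≡ 19 × 4 ≡ 76 ≡ 1 (mod 25)
Verification: 4 × 1 = 4 = 0 × 25 + 4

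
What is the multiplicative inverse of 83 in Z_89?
83^(-1) ≡ 74 (mod 89). Verification: 83 × 74 = 6142 ≡ 1 (mod 89)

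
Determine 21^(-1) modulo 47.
21^(-1) ≡ 9 (mod 47). Verification: 21 × 9 = 189 ≡ 1 (mod 47)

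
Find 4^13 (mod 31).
Using repeated squaring. 13 = 8 + 4 + 1 (binary 1101). Repeated squaring mod 31: 4^1 ≡ 4; 4^2 ≡ 4² = 16 ≡ 16; 4^4 ≡ 16² = 256 ≡ 8; 4^8 ≡ 8² = 64 ≡ 2. Multiply: 4^13 = 4^8 × 4^4 × 4^1 ≡ 2 × 8 × 4 (mod 31): 2 × 8 = 16 ≡ 16; 16 × 4 = 64 ≡ 2. So 4^13 ≡ 2 (mod 31).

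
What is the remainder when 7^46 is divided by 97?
Using repeated squaring. 46 = 32 + 8 + 4 + 2 (binary 101110). Repeated squaring mod 97: 7^1 ≡ 7; 7^2 ≡ 7² = 49 ≡ 49; 7^4 ≡ 49² = 2401 ≡ 73; 7^8 ≡ 73² = 5329 ≡ 91; 7^16 ≡ 91² = 8281 ≡ 36; 7^32 ≡ 36² = 1296 ≡ 35. Multiply: 7^46 = 7^32 × 7^8 × 7^4 × 7^2 ≡ 35 × 91 × 73 × 49 (mod 97): 35 × 91 = 3185 ≡ 81; 81 × 73 = 5913 ≡ 93; 93 × 49 = 4557 ≡ 95. So 7^46 ≡ 95 (mod 97).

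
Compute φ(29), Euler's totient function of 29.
28

Prime factorization: 29 = 29
Using the formula φ(n) = n × Π(1 - 1/p) for each prime factor p:
φ(29) = 29 × (1 - 1/29)
φ(29) = 28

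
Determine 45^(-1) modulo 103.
45^(-1) ≡ 87 (mod 103). Verification: 45 × 87 = 3915 ≡ 1 (mod 103)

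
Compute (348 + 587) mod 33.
11

(348 + 587) = 935
935 mod 33 = 11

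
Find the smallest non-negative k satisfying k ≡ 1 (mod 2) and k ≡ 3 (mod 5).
M = 2 × 5 = 10. M₁ = 5, y₁ ≡ 1 (mod 2). M₂ = 2, y₂ ≡ 3 (mod 5). k = 1×5×1 + 3×2×3 ≡ 3 (mod 10)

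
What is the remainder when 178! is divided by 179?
By Wilson's theorem, (178)! ≡ -1 ≡ 178 (mod 179)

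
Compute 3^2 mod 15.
2 = 2 (binary 10). Repeated squaring mod 15: 3^1 ≡ 3; 3^2 ≡ 3² = 9 ≡ 9. So 3^2 ≡ 9 (mod 15).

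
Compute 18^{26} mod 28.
16

Using successive squaring:
Binary expansion of 26: 11010
Powers of 18 mod 28 (each is the square of the previous):
  18^1 ≡ 18 (mod 28)
  18^2 ≡ 18² = 324 ≡ 16 (mod 28)
  18^4 ≡ 16² = 256 ≡ 4 (mod 28)
  18^8 ≡ 4² = 16 ≡ 16 (mod 28)
  18^16 ≡ 16² = 256 ≡ 4 (mod 28)
26 = 16 + 8 + 2, so 18^26 = 18^16 × 18^8 × 18^2 ≡ 4 × 16 × 16 (mod 28)
Multiplying step by step:
  4 × 16 = 64 ≡ 8 (mod 28)
  8 × 16 = 128 ≡ 16 (mod 28)
Result: 18^26 ≡ 16 (mod 28)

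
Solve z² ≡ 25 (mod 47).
The square roots of 25 mod 47 are 42 and 5. Verify: 42² = 1764 ≡ 25 (mod 47)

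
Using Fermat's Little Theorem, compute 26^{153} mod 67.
14

By Fermat's Little Theorem, a^(p-1) ≡ 1 (mod p) for prime p and gcd(a, p) = 1
Here p = 67, so 26^66 ≡ 1 (mod 67)
We can reduce the exponent: 153 mod 66 = 21
So 26^153 ≡ 26^21 (mod 67)
Computing: 26^21 mod 67 = 14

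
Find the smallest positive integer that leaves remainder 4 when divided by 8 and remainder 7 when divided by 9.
M = 8 × 9 = 72. M₁ = 9, y₁ ≡ 1 (mod 8). M₂ = 8, y₂ ≡ 8 (mod 9). m = 4×9×1 + 7×8×8 ≡ 52 (mod 72). The smallest positive such number is 52.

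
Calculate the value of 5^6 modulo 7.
6 = 4 + 2 (binary 110). Repeated squaring mod 7: 5^1 ≡ 5; 5^2 ≡ 5² = 25 ≡ 4; 5^4 ≡ 4² = 16 ≡ 2. Multiply: 5^6 = 5^4 × 5^2 ≡ 2 × 4 (mod 7): 2 × 4 = 8 ≡ 1. So 5^6 ≡ 1 (mod 7).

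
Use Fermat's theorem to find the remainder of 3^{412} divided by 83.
9

By Fermat's Little Theorem, a^(p-1) ≡ 1 (mod p) for prime p and gcd(a, p) = 1
Here p = 83, so 3^82 ≡ 1 (mod 83)
We can reduce the exponent: 412 mod 82 = 2
So 3^412 ≡ 3^2 (mod 83)
Computing: 3^2 mod 83 = 9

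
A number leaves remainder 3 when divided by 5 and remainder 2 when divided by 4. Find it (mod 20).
M = 5 × 4 = 20. M₁ = 4, y₁ ≡ 4 (mod 5). M₂ = 5, y₂ ≡ 1 (mod 4). z = 3×4×4 + 2×5×1 ≡ 18 (mod 20)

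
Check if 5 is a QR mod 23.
By Euler's criterion: 5^{11} ≡ 22 (mod 23). Since this equals -1 (≡ 22), 5 is not a QR.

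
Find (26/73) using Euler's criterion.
(26/73) = 26^{36} mod 73 = -1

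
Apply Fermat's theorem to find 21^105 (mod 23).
By Fermat: 21^{22} ≡ 1 (mod 23). 105 = 4×22 + 17. So 21^{105} ≡ 21^{17} ≡ 5 (mod 23)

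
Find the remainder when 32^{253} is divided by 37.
By Fermat: 32^{36} ≡ 1 (mod 37). 253 = 7×36 + 1. So 32^{253} ≡ 32^{1} ≡ 32 (mod 37)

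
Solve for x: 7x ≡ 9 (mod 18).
9

Since gcd(7, 18) = 1 divides 9, a solution exists.
Multiply both sides by the inverse of 7 mod 18:
  7^(-1) mod 18 = 13
  x ≡ 13 × 9 ≡ 117 ≡ 9 (mod 18)
Verification: 7 × 9 = 63 = 3 × 18 + 9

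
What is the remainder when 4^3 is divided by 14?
3 = 2 + 1 (binary 11). Repeated squaring mod 14: 4^1 ≡ 4; 4^2 ≡ 4² = 16 ≡ 2. Multiply: 4^3 = 4^2 × 4^1 ≡ 2 × 4 (mod 14): 2 × 4 = 8 ≡ 8. So 4^3 ≡ 8 (mod 14).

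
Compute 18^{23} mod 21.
9

Using successive squaring:
Binary expansion of 23: 10111
Powers of 18 mod 21 (each is the square of the previous):
  18^1 ≡ 18 (mod 21)
  18^2 ≡ 18² = 324 ≡ 9 (mod 21)
  18^4 ≡ 9² = 81 ≡ 18 (mod 21)
  18^8 ≡ 18² = 324 ≡ 9 (mod 21)
  18^16 ≡ 9² = 81 ≡ 18 (mod 21)
23 = 16 + 4 + 2 + 1, so 18^23 = 18^16 × 18^4 × 18^2 × 18^1 ≡ 18 × 18 × 9 × 18 (mod 21)
Multiplying step by step:
  18 × 18 = 324 ≡ 9 (mod 21)
  9 × 9 = 81 ≡ 18 (mod 21)
  18 × 18 = 324 ≡ 9 (mod 21)
Result: 18^23 ≡ 9 (mod 21)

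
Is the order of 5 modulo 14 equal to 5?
No, the actual order is 6, not 5.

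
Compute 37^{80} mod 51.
1

Using successive squaring:
Binary expansion of 80: 1010000
Powers of 37 mod 51 (each is the square of the previous):
  37^1 ≡ 37 (mod 51)
  37^2 ≡ 37² = 1369 ≡ 43 (mod 51)
  37^4 ≡ 43² = 1849 ≡ 13 (mod 51)
  37^8 ≡ 13² = 169 ≡ 16 (mod 51)
  37^16 ≡ 16² = 256 ≡ 1 (mod 51)
  37^32 ≡ 1² = 1 ≡ 1 (mod 51)
  37^64 ≡ 1² = 1 ≡ 1 (mod 51)
80 = 64 + 16, so 37^80 = 37^64 × 37^16 ≡ 1 × 1 (mod 51)
Multiplying step by step:
  1 × 1 = 1 ≡ 1 (mod 51)
Result: 37^80 ≡ 1 (mod 51)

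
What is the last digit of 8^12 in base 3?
Using Fermat: 8^{2} ≡ 1 (mod 3). 12 ≡ 0 (mod 2). So 8^{12} ≡ 8^{0} ≡ 1 (mod 3)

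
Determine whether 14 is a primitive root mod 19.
p - 1 = 18 has prime divisors 2, 3. Check 14^(18/q) mod 19 for each: 14^(18/2) = 14^9 ≡ 18, 14^(18/3) = 14^6 ≡ 7 (mod 19). None of these is 1, so 14 has order 18 = φ(19), so it is a primitive root mod 19.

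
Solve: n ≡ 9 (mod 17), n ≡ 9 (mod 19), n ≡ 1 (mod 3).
M = 17 × 19 × 3 = 969. M₁ = 57, y₁ ≡ 3 (mod 17). M₂ = 51, y₂ ≡ 3 (mod 19). M₃ = 323, y₃ ≡ 2 (mod 3). n = 9×57×3 + 9×51×3 + 1×323×2 ≡ 655 (mod 969)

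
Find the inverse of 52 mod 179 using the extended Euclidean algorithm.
Extended GCD: 52(31) + 179(-9) = 1. So 52^(-1) ≡ 31 ≡ 31 (mod 179). Verify: 52 × 31 = 1612 ≡ 1 (mod 179)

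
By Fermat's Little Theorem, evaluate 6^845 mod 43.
By Fermat: 6^{42} ≡ 1 (mod 43). 845 ≡ 5 (mod 42). So 6^{845} ≡ 6^{5} ≡ 36 (mod 43)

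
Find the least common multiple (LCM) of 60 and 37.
2220

First find GCD(60, 37) using the Euclidean algorithm:
60 = 1 × 37 + 23
37 = 1 × 23 + 14
23 = 1 × 14 + 9
14 = 1 × 9 + 5
9 = 1 × 5 + 4
5 = 1 × 4 + 1
4 = 4 × 1 + 0
GCD(60, 37) = 1

LCM formula: LCM(a, b) = (a × b) / GCD(a, b)
LCM(60, 37) = (60 × 37) / 1
LCM(60, 37) = 2220 / 1
LCM(60, 37) = 2220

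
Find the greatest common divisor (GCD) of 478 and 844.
2

Using the Euclidean algorithm:
478 = 0 × 844 + 478
844 = 1 × 478 + 366
478 = 1 × 366 + 112
366 = 3 × 112 + 30
112 = 3 × 30 + 22
30 = 1 × 22 + 8
22 = 2 × 8 + 6
8 = 1 × 6 + 2
6 = 3 × 2 + 0

GCD(478, 844) = 2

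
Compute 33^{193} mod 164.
61

Using successive squaring:
Binary expansion of 193: 11000001
Powers of 33 mod 164 (each is the square of the previous):
  33^1 ≡ 33 (mod 164)
  33^2 ≡ 33² = 1089 ≡ 105 (mod 164)
  33^4 ≡ 105² = 11025 ≡ 37 (mod 164)
  33^8 ≡ 37² = 1369 ≡ 57 (mod 164)
  33^16 ≡ 57² = 3249 ≡ 133 (mod 164)
  33^32 ≡ 133² = 17689 ≡ 141 (mod 164)
  33^64 ≡ 141² = 19881 ≡ 37 (mod 164)
  33^128 ≡ 37² = 1369 ≡ 57 (mod 164)
193 = 128 + 64 + 1, so 33^193 = 33^128 × 33^64 × 33^1 ≡ 57 × 37 × 33 (mod 164)
Multiplying step by step:
  57 × 37 = 2109 ≡ 141 (mod 164)
  141 × 33 = 4653 ≡ 61 (mod 164)
Result: 33^193 ≡ 61 (mod 164)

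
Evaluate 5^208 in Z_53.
Using Fermat: 5^{52} ≡ 1 (mod 53). 208 ≡ 0 (mod 52). So 5^{208} ≡ 5^{0} ≡ 1 (mod 53)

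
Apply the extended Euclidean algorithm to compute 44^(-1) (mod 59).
Extended GCD: 44(-4) + 59(3) = 1. So 44^(-1) ≡ 55 ≡ 55 (mod 59). Verify: 44 × 55 = 2420 ≡ 1 (mod 59)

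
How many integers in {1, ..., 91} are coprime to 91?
72

Prime factorization: 91 = 7 × 13
Using the formula φ(n) = n × Π(1 - 1/p) for each prime factor p:
φ(91) = 91 × (1 - 1/7) × (1 - 1/13)
φ(91) = 72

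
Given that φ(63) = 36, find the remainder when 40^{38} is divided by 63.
By Euler: 40^{36} ≡ 1 (mod 63) since gcd(40, 63) = 1. 38 = 1×36 + 2. So 40^{38} ≡ 40^{2} ≡ 25 (mod 63)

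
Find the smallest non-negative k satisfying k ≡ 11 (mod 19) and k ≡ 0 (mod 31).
M = 19 × 31 = 589. M₁ = 31, y₁ ≡ 8 (mod 19). M₂ = 19, y₂ ≡ 18 (mod 31). k = 11×31×8 + 0×19×18 ≡ 372 (mod 589)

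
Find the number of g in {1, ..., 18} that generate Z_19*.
Number of primitive roots mod 19 = φ(18) = 6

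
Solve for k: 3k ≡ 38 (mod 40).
26

Since gcd(3, 40) = 1 divides 38, a solution exists.
Multiply both sides by the inverse of 3 mod 40:
  3^(-1) mod 40 = 27
  x ≡ 27 × 38 ≡ 1026 ≡ 26 (mod 40)
Verification: 3 × 26 = 78 = 1 × 40 + 38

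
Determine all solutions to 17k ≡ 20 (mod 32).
20

Since gcd(17, 32) = 1 divides 20, a solution exists.
Multiply both sides by the inverse of 17 mod 32:
  17^(-1) mod 32 = 17
  x ≡ 17 × 20 ≡ 340 ≡ 20 (mod 32)
Verification: 17 × 20 = 340 = 10 × 32 + 20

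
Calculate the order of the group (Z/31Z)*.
30

Prime factorization: 31 = 31
Using the formula φ(n) = n × Π(1 - 1/p) for each prime factor p:
φ(31) = 31 × (1 - 1/31)
φ(31) = 30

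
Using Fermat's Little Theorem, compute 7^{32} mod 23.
13

By Fermat's Little Theorem, a^(p-1) ≡ 1 (mod p) for prime p and gcd(a, p) = 1
Here p = 23, so 7^22 ≡ 1 (mod 23)
We can reduce the exponent: 32 mod 22 = 10
So 7^32 ≡ 7^10 (mod 23)
Computing: 7^10 mod 23 = 13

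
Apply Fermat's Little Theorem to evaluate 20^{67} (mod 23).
20

By Fermat's Little Theorem, a^(p-1) ≡ 1 (mod p) for prime p and gcd(a, p) = 1
Here p = 23, so 20^22 ≡ 1 (mod 23)
We can reduce the exponent: 67 mod 22 = 1
So 20^67 ≡ 20^1 (mod 23)
Computing: 20^1 mod 23 = 20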